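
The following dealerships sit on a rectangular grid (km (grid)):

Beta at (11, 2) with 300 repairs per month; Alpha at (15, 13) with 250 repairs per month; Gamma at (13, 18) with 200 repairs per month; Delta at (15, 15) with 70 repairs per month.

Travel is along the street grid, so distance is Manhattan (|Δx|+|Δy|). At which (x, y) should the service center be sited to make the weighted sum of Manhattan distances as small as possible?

(13, 13)

Manhattan distance separates: Σwᵢ(|x−xᵢ|+|y−yᵢ|) = Σwᵢ|x−xᵢ| + Σwᵢ|y−yᵢ|, so x and y are optimised independently as 1-D weighted medians.
Total weight W = 820; half = 410.
x-coordinate, sorted with cumulative weight:
  x=11 (Beta, w=300) cum 300
  x=13 (Gamma, w=200) cum 500  ← median
  x=15 (Alpha, w=250) cum 750
  x=15 (Delta, w=70) cum 820
⇒ x* = 13
y-coordinate, sorted with cumulative weight:
  y=2 (Beta, w=300) cum 300
  y=13 (Alpha, w=250) cum 550  ← median
  y=15 (Delta, w=70) cum 620
  y=18 (Gamma, w=200) cum 820
⇒ y* = 13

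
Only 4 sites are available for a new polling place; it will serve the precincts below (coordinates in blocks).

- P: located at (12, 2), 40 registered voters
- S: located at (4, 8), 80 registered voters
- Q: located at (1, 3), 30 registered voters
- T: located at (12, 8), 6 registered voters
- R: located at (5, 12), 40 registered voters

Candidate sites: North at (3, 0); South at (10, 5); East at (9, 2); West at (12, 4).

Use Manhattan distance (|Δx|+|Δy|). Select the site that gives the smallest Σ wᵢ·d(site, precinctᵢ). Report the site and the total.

Total weighted distance at each candidate:
  North (3, 0): total = 1972
  South (10, 5): total = 1760
  East (9, 2): total = 1884
  West (12, 4): total = 2024
Minimum is at South with total 1760 blocks.

South, total 1760 blocks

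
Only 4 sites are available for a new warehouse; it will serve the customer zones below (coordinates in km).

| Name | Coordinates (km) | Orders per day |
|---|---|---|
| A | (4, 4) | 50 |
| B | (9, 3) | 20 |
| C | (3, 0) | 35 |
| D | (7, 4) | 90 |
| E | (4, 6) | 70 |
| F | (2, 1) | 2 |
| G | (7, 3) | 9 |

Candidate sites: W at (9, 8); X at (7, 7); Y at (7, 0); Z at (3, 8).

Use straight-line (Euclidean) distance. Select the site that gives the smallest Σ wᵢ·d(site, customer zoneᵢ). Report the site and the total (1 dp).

Total weighted distance at each candidate:
  W (9, 8): total = 1617.9
  X (7, 7): total = 1126.7
  Y (7, 0): total = 1328.9
  Z (3, 8): total = 1379.8
Minimum is at X with total 1126.7 km.

X, total 1126.7 km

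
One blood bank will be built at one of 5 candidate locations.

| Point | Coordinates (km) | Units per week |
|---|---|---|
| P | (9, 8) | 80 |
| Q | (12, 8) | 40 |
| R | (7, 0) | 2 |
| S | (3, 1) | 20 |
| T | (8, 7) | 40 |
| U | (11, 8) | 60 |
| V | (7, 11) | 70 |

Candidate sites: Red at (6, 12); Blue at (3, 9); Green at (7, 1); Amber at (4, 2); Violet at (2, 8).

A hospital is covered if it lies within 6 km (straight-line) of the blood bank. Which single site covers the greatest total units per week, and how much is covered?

Red, covering 190

Coverage radius r = 6 km; a point is covered iff (Δx)²+(Δy)² ≤ 6² = 36.
  Red (6, 12): covers {P, T, V} → 190
  Blue (3, 9): covers {T, V} → 110
  Green (7, 1): covers {R, S} → 22
  Amber (4, 2): covers {R, S} → 22
  Violet (2, 8): covers {V} → 70
Maximum coverage at Red: 190 units per week.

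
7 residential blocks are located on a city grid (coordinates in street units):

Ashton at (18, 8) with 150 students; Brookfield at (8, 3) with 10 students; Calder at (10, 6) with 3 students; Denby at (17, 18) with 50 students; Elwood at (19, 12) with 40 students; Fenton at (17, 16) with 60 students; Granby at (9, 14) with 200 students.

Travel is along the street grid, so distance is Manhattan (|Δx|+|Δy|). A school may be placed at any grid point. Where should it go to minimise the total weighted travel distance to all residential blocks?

Manhattan distance separates: Σwᵢ(|x−xᵢ|+|y−yᵢ|) = Σwᵢ|x−xᵢ| + Σwᵢ|y−yᵢ|, so x and y are optimised independently as 1-D weighted medians.
Total weight W = 513; half = 256.5.
x-coordinate, sorted with cumulative weight:
  x=8 (Brookfield, w=10) cum 10
  x=9 (Granby, w=200) cum 210
  x=10 (Calder, w=3) cum 213
  x=17 (Denby, w=50) cum 263  ← median
  x=17 (Fenton, w=60) cum 323
  x=18 (Ashton, w=150) cum 473
  x=19 (Elwood, w=40) cum 513
⇒ x* = 17
y-coordinate, sorted with cumulative weight:
  y=3 (Brookfield, w=10) cum 10
  y=6 (Calder, w=3) cum 13
  y=8 (Ashton, w=150) cum 163
  y=12 (Elwood, w=40) cum 203
  y=14 (Granby, w=200) cum 403  ← median
  y=16 (Fenton, w=60) cum 463
  y=18 (Denby, w=50) cum 513
⇒ y* = 14

(17, 14)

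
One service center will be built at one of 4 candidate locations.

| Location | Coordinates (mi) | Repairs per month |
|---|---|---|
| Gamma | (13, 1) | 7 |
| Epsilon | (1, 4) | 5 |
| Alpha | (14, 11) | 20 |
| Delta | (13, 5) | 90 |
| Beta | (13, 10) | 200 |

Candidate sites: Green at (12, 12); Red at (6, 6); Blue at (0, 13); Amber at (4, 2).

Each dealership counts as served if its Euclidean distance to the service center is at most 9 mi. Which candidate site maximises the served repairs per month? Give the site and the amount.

Coverage radius r = 9 mi; a point is covered iff (Δx)²+(Δy)² ≤ 9² = 81.
  Green (12, 12): covers {Alpha, Delta, Beta} → 310
  Red (6, 6): covers {Gamma, Epsilon, Delta, Beta} → 302
  Blue (0, 13): covers {none} → 0
  Amber (4, 2): covers {Epsilon} → 5
Maximum coverage at Green: 310 repairs per month.

Green, covering 310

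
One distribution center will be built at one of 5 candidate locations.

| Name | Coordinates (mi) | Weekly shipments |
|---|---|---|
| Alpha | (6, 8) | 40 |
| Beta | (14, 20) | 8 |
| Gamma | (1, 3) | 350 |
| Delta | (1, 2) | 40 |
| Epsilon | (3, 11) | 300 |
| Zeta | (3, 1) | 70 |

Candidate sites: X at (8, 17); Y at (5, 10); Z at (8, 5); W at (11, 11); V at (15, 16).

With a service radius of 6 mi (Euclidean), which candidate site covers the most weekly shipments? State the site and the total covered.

Coverage radius r = 6 mi; a point is covered iff (Δx)²+(Δy)² ≤ 6² = 36.
  X (8, 17): covers {none} → 0
  Y (5, 10): covers {Alpha, Epsilon} → 340
  Z (8, 5): covers {Alpha} → 40
  W (11, 11): covers {Alpha} → 40
  V (15, 16): covers {Beta} → 8
Maximum coverage at Y: 340 weekly shipments.

Y, covering 340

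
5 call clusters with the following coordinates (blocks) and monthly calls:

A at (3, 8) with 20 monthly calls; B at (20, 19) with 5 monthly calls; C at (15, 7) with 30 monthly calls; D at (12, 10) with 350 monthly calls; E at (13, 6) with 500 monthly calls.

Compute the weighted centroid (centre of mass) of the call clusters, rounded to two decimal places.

The minimiser of Σwᵢ‖p−pᵢ‖² is the weighted centroid p* = (Σwᵢpᵢ)/(Σwᵢ).
Σwᵢ = 905.
Σwᵢxᵢ = 20·3 + 5·20 + 30·15 + 350·12 + 500·13 = 11310.
Σwᵢyᵢ = 20·8 + 5·19 + 30·7 + 350·10 + 500·6 = 6965.
x* = 11310/905 = 12.50, y* = 6965/905 = 7.70.

(12.50, 7.70)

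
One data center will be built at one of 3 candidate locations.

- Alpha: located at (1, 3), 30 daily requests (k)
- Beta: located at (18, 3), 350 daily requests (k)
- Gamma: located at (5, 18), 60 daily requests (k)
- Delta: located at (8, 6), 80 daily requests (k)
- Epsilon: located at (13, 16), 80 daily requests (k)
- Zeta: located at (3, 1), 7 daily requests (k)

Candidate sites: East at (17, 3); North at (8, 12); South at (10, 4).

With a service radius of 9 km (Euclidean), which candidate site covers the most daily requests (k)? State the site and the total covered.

Coverage radius r = 9 km; a point is covered iff (Δx)²+(Δy)² ≤ 9² = 81.
  East (17, 3): covers {Beta} → 350
  North (8, 12): covers {Gamma, Delta, Epsilon} → 220
  South (10, 4): covers {Beta, Delta, Zeta} → 437
Maximum coverage at South: 437 daily requests (k).

South, covering 437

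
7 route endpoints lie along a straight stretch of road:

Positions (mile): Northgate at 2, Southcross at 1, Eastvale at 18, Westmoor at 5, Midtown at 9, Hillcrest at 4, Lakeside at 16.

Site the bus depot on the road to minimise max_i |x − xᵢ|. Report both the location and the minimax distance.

The 1-center on a line is the midpoint of the two extreme points: leftmost at 1, rightmost at 18.
Optimal location = (1 + 18)/2 = 9.5; maximum distance = (18 − 1)/2 = 8.5.

location 9.5, max distance 8.5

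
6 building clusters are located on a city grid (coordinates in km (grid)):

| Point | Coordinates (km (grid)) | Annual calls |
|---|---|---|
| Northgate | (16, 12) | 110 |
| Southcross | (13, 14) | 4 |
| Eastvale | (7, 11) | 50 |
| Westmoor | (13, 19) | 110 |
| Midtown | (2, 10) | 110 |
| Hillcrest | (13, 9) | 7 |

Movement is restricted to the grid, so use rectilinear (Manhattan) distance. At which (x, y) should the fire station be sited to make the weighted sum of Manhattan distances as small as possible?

Manhattan distance separates: Σwᵢ(|x−xᵢ|+|y−yᵢ|) = Σwᵢ|x−xᵢ| + Σwᵢ|y−yᵢ|, so x and y are optimised independently as 1-D weighted medians.
Total weight W = 391; half = 195.5.
x-coordinate, sorted with cumulative weight:
  x=2 (Midtown, w=110) cum 110
  x=7 (Eastvale, w=50) cum 160
  x=13 (Southcross, w=4) cum 164
  x=13 (Westmoor, w=110) cum 274  ← median
  x=13 (Hillcrest, w=7) cum 281
  x=16 (Northgate, w=110) cum 391
⇒ x* = 13
y-coordinate, sorted with cumulative weight:
  y=9 (Hillcrest, w=7) cum 7
  y=10 (Midtown, w=110) cum 117
  y=11 (Eastvale, w=50) cum 167
  y=12 (Northgate, w=110) cum 277  ← median
  y=14 (Southcross, w=4) cum 281
  y=19 (Westmoor, w=110) cum 391
⇒ y* = 12

(13, 12)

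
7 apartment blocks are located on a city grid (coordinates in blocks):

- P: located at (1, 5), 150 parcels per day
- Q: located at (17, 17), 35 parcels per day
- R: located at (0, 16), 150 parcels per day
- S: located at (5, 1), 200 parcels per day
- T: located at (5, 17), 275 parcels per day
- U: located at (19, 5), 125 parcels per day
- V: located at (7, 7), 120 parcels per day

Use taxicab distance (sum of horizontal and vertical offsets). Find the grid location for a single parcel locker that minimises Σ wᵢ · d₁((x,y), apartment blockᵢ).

Manhattan distance separates: Σwᵢ(|x−xᵢ|+|y−yᵢ|) = Σwᵢ|x−xᵢ| + Σwᵢ|y−yᵢ|, so x and y are optimised independently as 1-D weighted medians.
Total weight W = 1055; half = 527.5.
x-coordinate, sorted with cumulative weight:
  x=0 (R, w=150) cum 150
  x=1 (P, w=150) cum 300
  x=5 (S, w=200) cum 500
  x=5 (T, w=275) cum 775  ← median
  x=7 (V, w=120) cum 895
  x=17 (Q, w=35) cum 930
  x=19 (U, w=125) cum 1055
⇒ x* = 5
y-coordinate, sorted with cumulative weight:
  y=1 (S, w=200) cum 200
  y=5 (P, w=150) cum 350
  y=5 (U, w=125) cum 475
  y=7 (V, w=120) cum 595  ← median
  y=16 (R, w=150) cum 745
  y=17 (Q, w=35) cum 780
  y=17 (T, w=275) cum 1055
⇒ y* = 7

(5, 7)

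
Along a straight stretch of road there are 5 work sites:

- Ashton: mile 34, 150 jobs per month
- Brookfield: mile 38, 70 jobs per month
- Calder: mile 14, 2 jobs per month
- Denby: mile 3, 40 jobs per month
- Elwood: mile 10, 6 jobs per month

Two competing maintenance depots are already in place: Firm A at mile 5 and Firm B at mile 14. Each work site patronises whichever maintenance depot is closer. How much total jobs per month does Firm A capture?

The indifferent point is the midpoint (5+14)/2 = 9.5; work sites left of it (closer to Firm A at 5) go to Firm A, those right go to Firm B.
  Denby at 3 (w=40) → Firm A
  Elwood at 10 (w=6) → Firm B
  Calder at 14 (w=2) → Firm B
  Ashton at 34 (w=150) → Firm B
  Brookfield at 38 (w=70) → Firm B
Firm A captures 40; Firm B captures 228.

40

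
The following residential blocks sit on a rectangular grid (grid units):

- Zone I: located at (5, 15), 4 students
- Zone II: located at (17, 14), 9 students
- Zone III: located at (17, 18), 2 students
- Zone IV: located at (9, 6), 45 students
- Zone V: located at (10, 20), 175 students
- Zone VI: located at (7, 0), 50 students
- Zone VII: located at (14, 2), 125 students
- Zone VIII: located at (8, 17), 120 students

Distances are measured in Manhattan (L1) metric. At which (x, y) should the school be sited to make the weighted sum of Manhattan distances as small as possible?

Manhattan distance separates: Σwᵢ(|x−xᵢ|+|y−yᵢ|) = Σwᵢ|x−xᵢ| + Σwᵢ|y−yᵢ|, so x and y are optimised independently as 1-D weighted medians.
Total weight W = 530; half = 265.
x-coordinate, sorted with cumulative weight:
  x=5 (Zone I, w=4) cum 4
  x=7 (Zone VI, w=50) cum 54
  x=8 (Zone VIII, w=120) cum 174
  x=9 (Zone IV, w=45) cum 219
  x=10 (Zone V, w=175) cum 394  ← median
  x=14 (Zone VII, w=125) cum 519
  x=17 (Zone II, w=9) cum 528
  x=17 (Zone III, w=2) cum 530
⇒ x* = 10
y-coordinate, sorted with cumulative weight:
  y=0 (Zone VI, w=50) cum 50
  y=2 (Zone VII, w=125) cum 175
  y=6 (Zone IV, w=45) cum 220
  y=14 (Zone II, w=9) cum 229
  y=15 (Zone I, w=4) cum 233
  y=17 (Zone VIII, w=120) cum 353  ← median
  y=18 (Zone III, w=2) cum 355
  y=20 (Zone V, w=175) cum 530
⇒ y* = 17

(10, 17)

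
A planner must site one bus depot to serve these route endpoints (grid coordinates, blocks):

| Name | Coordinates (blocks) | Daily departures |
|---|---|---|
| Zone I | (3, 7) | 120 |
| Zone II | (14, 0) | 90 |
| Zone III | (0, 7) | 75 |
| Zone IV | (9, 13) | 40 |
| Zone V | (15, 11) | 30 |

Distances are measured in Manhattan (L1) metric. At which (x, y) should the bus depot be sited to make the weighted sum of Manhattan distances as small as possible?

(3, 7)

Manhattan distance separates: Σwᵢ(|x−xᵢ|+|y−yᵢ|) = Σwᵢ|x−xᵢ| + Σwᵢ|y−yᵢ|, so x and y are optimised independently as 1-D weighted medians.
Total weight W = 355; half = 177.5.
x-coordinate, sorted with cumulative weight:
  x=0 (Zone III, w=75) cum 75
  x=3 (Zone I, w=120) cum 195  ← median
  x=9 (Zone IV, w=40) cum 235
  x=14 (Zone II, w=90) cum 325
  x=15 (Zone V, w=30) cum 355
⇒ x* = 3
y-coordinate, sorted with cumulative weight:
  y=0 (Zone II, w=90) cum 90
  y=7 (Zone I, w=120) cum 210  ← median
  y=7 (Zone III, w=75) cum 285
  y=11 (Zone V, w=30) cum 315
  y=13 (Zone IV, w=40) cum 355
⇒ y* = 7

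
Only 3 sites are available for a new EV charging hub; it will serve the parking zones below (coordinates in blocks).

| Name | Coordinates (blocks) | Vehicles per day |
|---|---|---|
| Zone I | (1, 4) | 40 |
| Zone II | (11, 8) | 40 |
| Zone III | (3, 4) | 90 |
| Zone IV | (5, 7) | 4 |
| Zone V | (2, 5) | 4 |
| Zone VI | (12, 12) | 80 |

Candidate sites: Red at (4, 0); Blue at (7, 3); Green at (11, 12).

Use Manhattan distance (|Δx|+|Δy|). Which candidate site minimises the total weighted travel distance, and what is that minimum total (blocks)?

Total weighted distance at each candidate:
  Red (4, 0): total = 2990
  Blue (7, 3): total = 2262
  Green (11, 12): total = 2508
Minimum is at Blue with total 2262 blocks.

Blue, total 2262 blocks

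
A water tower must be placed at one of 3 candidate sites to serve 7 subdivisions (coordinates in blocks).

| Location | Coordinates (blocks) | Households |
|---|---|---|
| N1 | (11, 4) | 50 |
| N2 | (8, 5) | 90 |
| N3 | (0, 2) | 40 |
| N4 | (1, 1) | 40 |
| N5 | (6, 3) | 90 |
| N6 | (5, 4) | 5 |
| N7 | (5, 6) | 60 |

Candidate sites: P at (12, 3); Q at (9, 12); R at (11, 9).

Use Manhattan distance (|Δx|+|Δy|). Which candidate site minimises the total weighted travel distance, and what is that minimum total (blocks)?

Total weighted distance at each candidate:
  P (12, 3): total = 2860
  Q (9, 12): total = 4480
  R (11, 9): total = 3905
Minimum is at P with total 2860 blocks.

P, total 2860 blocks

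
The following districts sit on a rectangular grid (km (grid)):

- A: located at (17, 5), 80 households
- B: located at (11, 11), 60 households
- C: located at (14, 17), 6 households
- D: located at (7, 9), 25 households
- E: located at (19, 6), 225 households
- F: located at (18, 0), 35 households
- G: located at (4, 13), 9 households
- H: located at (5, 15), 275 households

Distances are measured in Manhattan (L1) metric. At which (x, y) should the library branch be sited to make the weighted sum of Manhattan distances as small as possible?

Manhattan distance separates: Σwᵢ(|x−xᵢ|+|y−yᵢ|) = Σwᵢ|x−xᵢ| + Σwᵢ|y−yᵢ|, so x and y are optimised independently as 1-D weighted medians.
Total weight W = 715; half = 357.5.
x-coordinate, sorted with cumulative weight:
  x=4 (G, w=9) cum 9
  x=5 (H, w=275) cum 284
  x=7 (D, w=25) cum 309
  x=11 (B, w=60) cum 369  ← median
  x=14 (C, w=6) cum 375
  x=17 (A, w=80) cum 455
  x=18 (F, w=35) cum 490
  x=19 (E, w=225) cum 715
⇒ x* = 11
y-coordinate, sorted with cumulative weight:
  y=0 (F, w=35) cum 35
  y=5 (A, w=80) cum 115
  y=6 (E, w=225) cum 340
  y=9 (D, w=25) cum 365  ← median
  y=11 (B, w=60) cum 425
  y=13 (G, w=9) cum 434
  y=15 (H, w=275) cum 709
  y=17 (C, w=6) cum 715
⇒ y* = 9

(11, 9)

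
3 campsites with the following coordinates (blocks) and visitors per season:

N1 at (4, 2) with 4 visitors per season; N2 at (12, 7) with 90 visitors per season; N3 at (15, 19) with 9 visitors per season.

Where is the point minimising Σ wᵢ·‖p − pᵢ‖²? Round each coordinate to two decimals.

(11.95, 7.85)

The minimiser of Σwᵢ‖p−pᵢ‖² is the weighted centroid p* = (Σwᵢpᵢ)/(Σwᵢ).
Σwᵢ = 103.
Σwᵢxᵢ = 4·4 + 90·12 + 9·15 = 1231.
Σwᵢyᵢ = 4·2 + 90·7 + 9·19 = 809.
x* = 1231/103 = 11.95, y* = 809/103 = 7.85.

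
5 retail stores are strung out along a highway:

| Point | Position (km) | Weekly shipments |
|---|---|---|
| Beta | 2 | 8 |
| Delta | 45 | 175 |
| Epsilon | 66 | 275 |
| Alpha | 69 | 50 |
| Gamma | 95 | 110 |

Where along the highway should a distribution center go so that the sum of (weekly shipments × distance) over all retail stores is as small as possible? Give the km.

x = 66

For a sum of weighted absolute distances on a line, the optimum is the weighted median (not the mean). Total weight W = 618; half-weight = 309.
Sort by position and accumulate weight:
  km 2 (Beta, w=8) → cum 8
  km 45 (Delta, w=175) → cum 183
  km 66 (Epsilon, w=275) → cum 458  ≥ 309 → median here
  km 69 (Alpha, w=50) → cum 508
  km 95 (Gamma, w=110) → cum 618
Optimal location: km 66.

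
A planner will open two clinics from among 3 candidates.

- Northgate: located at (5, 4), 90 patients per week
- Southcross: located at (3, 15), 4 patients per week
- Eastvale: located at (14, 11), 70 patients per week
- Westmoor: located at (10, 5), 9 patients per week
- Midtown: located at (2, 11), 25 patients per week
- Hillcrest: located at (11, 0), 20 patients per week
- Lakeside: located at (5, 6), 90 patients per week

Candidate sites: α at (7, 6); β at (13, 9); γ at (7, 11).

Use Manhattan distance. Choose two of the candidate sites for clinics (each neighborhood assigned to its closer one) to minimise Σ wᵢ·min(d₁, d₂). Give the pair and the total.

{α, β}, total 1288

Evaluate every pair (each demand assigned to the nearer of the two):
  {α, β}: total = 1288
  {α, γ}: total = 1423
  {β, γ}: total = 2090
Best pair: {α, β} with total 1288.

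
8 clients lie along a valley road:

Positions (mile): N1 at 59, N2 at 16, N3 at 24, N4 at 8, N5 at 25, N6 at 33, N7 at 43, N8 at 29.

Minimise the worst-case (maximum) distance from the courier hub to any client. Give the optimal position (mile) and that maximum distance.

location 33.5, max distance 25.5

The 1-center on a line is the midpoint of the two extreme points: leftmost at 8, rightmost at 59.
Optimal location = (8 + 59)/2 = 33.5; maximum distance = (59 − 8)/2 = 25.5.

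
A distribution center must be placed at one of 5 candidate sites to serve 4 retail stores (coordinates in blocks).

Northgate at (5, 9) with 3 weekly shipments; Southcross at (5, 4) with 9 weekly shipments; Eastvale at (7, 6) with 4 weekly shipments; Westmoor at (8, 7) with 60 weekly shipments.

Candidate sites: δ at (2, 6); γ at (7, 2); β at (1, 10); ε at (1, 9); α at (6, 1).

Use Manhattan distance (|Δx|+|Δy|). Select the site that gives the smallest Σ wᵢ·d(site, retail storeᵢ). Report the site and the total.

Total weighted distance at each candidate:
  δ (2, 6): total = 503
  γ (7, 2): total = 439
  β (1, 10): total = 745
  ε (1, 9): total = 669
  α (6, 1): total = 567
Minimum is at γ with total 439 blocks.

γ, total 439 blocks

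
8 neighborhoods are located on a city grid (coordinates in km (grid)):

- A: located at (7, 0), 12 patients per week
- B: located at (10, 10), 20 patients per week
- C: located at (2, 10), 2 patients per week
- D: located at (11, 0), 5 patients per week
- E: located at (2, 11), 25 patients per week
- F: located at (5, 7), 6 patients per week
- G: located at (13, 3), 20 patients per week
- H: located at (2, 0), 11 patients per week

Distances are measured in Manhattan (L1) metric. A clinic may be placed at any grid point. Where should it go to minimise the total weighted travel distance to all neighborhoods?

Manhattan distance separates: Σwᵢ(|x−xᵢ|+|y−yᵢ|) = Σwᵢ|x−xᵢ| + Σwᵢ|y−yᵢ|, so x and y are optimised independently as 1-D weighted medians.
Total weight W = 101; half = 50.5.
x-coordinate, sorted with cumulative weight:
  x=2 (C, w=2) cum 2
  x=2 (E, w=25) cum 27
  x=2 (H, w=11) cum 38
  x=5 (F, w=6) cum 44
  x=7 (A, w=12) cum 56  ← median
  x=10 (B, w=20) cum 76
  x=11 (D, w=5) cum 81
  x=13 (G, w=20) cum 101
⇒ x* = 7
y-coordinate, sorted with cumulative weight:
  y=0 (A, w=12) cum 12
  y=0 (D, w=5) cum 17
  y=0 (H, w=11) cum 28
  y=3 (G, w=20) cum 48
  y=7 (F, w=6) cum 54  ← median
  y=10 (B, w=20) cum 74
  y=10 (C, w=2) cum 76
  y=11 (E, w=25) cum 101
⇒ y* = 7

(7, 7)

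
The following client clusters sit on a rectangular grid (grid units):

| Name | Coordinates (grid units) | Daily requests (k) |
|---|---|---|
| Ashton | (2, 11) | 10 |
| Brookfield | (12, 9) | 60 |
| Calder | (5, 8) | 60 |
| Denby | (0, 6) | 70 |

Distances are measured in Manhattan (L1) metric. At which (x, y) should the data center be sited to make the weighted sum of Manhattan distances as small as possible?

Manhattan distance separates: Σwᵢ(|x−xᵢ|+|y−yᵢ|) = Σwᵢ|x−xᵢ| + Σwᵢ|y−yᵢ|, so x and y are optimised independently as 1-D weighted medians.
Total weight W = 200; half = 100.
x-coordinate, sorted with cumulative weight:
  x=0 (Denby, w=70) cum 70
  x=2 (Ashton, w=10) cum 80
  x=5 (Calder, w=60) cum 140  ← median
  x=12 (Brookfield, w=60) cum 200
⇒ x* = 5
y-coordinate, sorted with cumulative weight:
  y=6 (Denby, w=70) cum 70
  y=8 (Calder, w=60) cum 130  ← median
  y=9 (Brookfield, w=60) cum 190
  y=11 (Ashton, w=10) cum 200
⇒ y* = 8

(5, 8)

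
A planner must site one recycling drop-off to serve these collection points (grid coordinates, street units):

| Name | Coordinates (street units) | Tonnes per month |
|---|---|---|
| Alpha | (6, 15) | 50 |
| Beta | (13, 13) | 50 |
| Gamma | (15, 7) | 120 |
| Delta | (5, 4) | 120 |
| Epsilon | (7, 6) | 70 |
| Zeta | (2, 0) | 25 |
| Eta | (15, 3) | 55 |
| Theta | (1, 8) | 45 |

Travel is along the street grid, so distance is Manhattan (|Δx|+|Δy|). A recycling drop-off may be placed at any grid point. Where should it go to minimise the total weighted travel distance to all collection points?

(7, 6)

Manhattan distance separates: Σwᵢ(|x−xᵢ|+|y−yᵢ|) = Σwᵢ|x−xᵢ| + Σwᵢ|y−yᵢ|, so x and y are optimised independently as 1-D weighted medians.
Total weight W = 535; half = 267.5.
x-coordinate, sorted with cumulative weight:
  x=1 (Theta, w=45) cum 45
  x=2 (Zeta, w=25) cum 70
  x=5 (Delta, w=120) cum 190
  x=6 (Alpha, w=50) cum 240
  x=7 (Epsilon, w=70) cum 310  ← median
  x=13 (Beta, w=50) cum 360
  x=15 (Gamma, w=120) cum 480
  x=15 (Eta, w=55) cum 535
⇒ x* = 7
y-coordinate, sorted with cumulative weight:
  y=0 (Zeta, w=25) cum 25
  y=3 (Eta, w=55) cum 80
  y=4 (Delta, w=120) cum 200
  y=6 (Epsilon, w=70) cum 270  ← median
  y=7 (Gamma, w=120) cum 390
  y=8 (Theta, w=45) cum 435
  y=13 (Beta, w=50) cum 485
  y=15 (Alpha, w=50) cum 535
⇒ y* = 6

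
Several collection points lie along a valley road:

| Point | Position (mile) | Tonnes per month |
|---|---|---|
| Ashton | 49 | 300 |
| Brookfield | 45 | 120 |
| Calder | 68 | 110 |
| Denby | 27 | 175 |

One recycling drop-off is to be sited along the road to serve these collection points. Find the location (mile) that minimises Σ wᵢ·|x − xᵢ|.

For a sum of weighted absolute distances on a line, the optimum is the weighted median (not the mean). Total weight W = 705; half-weight = 352.5.
Sort by position and accumulate weight:
  mile 27 (Denby, w=175) → cum 175
  mile 45 (Brookfield, w=120) → cum 295
  mile 49 (Ashton, w=300) → cum 595  ≥ 352.5 → median here
  mile 68 (Calder, w=110) → cum 705
Optimal location: mile 49.

x = 49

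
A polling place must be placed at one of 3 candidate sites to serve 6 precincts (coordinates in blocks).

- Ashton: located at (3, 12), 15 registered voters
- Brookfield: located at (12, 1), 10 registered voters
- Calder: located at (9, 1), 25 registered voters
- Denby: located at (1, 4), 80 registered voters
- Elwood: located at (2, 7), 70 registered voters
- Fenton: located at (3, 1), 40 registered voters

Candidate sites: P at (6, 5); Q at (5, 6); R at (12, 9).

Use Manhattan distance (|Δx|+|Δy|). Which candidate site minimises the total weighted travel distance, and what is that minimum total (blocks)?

Total weighted distance at each candidate:
  P (6, 5): total = 1605
  Q (5, 6): total = 1505
  R (12, 9): total = 3335
Minimum is at Q with total 1505 blocks.

Q, total 1505 blocks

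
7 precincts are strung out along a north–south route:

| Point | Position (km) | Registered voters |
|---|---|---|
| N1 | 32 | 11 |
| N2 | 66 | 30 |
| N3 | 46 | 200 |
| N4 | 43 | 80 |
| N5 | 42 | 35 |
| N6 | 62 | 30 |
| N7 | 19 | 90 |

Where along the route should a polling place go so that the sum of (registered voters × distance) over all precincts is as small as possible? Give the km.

For a sum of weighted absolute distances on a line, the optimum is the weighted median (not the mean). Total weight W = 476; half-weight = 238.
Sort by position and accumulate weight:
  km 19 (N7, w=90) → cum 90
  km 32 (N1, w=11) → cum 101
  km 42 (N5, w=35) → cum 136
  km 43 (N4, w=80) → cum 216
  km 46 (N3, w=200) → cum 416  ≥ 238 → median here
  km 62 (N6, w=30) → cum 446
  km 66 (N2, w=30) → cum 476
Optimal location: km 46.

x = 46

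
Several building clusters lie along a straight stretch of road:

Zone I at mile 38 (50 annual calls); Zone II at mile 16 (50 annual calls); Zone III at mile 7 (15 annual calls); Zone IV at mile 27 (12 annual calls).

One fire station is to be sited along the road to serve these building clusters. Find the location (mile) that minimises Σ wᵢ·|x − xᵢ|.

For a sum of weighted absolute distances on a line, the optimum is the weighted median (not the mean). Total weight W = 127; half-weight = 63.5.
Sort by position and accumulate weight:
  mile 7 (Zone III, w=15) → cum 15
  mile 16 (Zone II, w=50) → cum 65  ≥ 63.5 → median here
  mile 27 (Zone IV, w=12) → cum 77
  mile 38 (Zone I, w=50) → cum 127
Optimal location: mile 16.

x = 16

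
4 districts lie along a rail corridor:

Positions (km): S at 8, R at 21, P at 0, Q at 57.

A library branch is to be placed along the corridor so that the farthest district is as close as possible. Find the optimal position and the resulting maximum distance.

location 28.5, max distance 28.5

The 1-center on a line is the midpoint of the two extreme points: leftmost at 0, rightmost at 57.
Optimal location = (0 + 57)/2 = 28.5; maximum distance = (57 − 0)/2 = 28.5.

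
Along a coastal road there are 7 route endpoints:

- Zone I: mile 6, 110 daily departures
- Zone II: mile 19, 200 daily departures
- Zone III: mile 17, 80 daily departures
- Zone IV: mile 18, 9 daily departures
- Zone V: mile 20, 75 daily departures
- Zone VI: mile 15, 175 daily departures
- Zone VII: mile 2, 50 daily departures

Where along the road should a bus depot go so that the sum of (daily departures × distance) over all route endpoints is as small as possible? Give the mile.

x = 17

For a sum of weighted absolute distances on a line, the optimum is the weighted median (not the mean). Total weight W = 699; half-weight = 349.5.
Sort by position and accumulate weight:
  mile 2 (Zone VII, w=50) → cum 50
  mile 6 (Zone I, w=110) → cum 160
  mile 15 (Zone VI, w=175) → cum 335
  mile 17 (Zone III, w=80) → cum 415  ≥ 349.5 → median here
  mile 18 (Zone IV, w=9) → cum 424
  mile 19 (Zone II, w=200) → cum 624
  mile 20 (Zone V, w=75) → cum 699
Optimal location: mile 17.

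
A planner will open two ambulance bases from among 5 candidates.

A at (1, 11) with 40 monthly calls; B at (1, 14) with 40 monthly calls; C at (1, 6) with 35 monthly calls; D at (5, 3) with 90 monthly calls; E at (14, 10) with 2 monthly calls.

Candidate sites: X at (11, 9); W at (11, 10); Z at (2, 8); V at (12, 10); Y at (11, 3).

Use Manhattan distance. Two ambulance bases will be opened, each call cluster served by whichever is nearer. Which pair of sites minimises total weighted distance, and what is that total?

{Z, Y}, total 1105

Evaluate every pair (each demand assigned to the nearer of the two):
  {Z, Y}: total = 1105
  {Z, V}: total = 1269
  {W, Z}: total = 1271
  {X, Z}: total = 1273
  {W, Y}: total = 2001
  {V, Y}: total = 2079
  {X, Y}: total = 2083
  {X, W}: total = 2541
  {X, V}: total = 2619
  {W, V}: total = 2664
Best pair: {Z, Y} with total 1105.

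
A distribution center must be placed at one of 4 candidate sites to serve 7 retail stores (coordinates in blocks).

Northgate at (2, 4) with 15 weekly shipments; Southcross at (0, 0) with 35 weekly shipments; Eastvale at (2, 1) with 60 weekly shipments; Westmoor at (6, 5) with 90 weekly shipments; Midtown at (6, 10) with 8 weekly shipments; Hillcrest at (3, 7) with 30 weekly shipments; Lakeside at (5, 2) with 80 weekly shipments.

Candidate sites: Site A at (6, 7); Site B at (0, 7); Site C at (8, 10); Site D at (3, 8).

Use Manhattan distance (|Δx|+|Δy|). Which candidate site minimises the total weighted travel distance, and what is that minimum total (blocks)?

Site A, total 1934 blocks

Total weighted distance at each candidate:
  Site A (6, 7): total = 1934
  Site B (0, 7): total = 2482
  Site C (8, 10): total = 3476
  Site D (3, 8): total = 2190
Minimum is at Site A with total 1934 blocks.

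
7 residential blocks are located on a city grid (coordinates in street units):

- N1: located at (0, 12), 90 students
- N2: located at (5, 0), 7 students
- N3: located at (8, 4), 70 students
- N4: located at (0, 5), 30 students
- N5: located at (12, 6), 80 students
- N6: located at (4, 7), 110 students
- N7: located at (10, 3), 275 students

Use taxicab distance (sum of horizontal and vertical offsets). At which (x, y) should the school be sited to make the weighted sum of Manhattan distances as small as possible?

Manhattan distance separates: Σwᵢ(|x−xᵢ|+|y−yᵢ|) = Σwᵢ|x−xᵢ| + Σwᵢ|y−yᵢ|, so x and y are optimised independently as 1-D weighted medians.
Total weight W = 662; half = 331.
x-coordinate, sorted with cumulative weight:
  x=0 (N1, w=90) cum 90
  x=0 (N4, w=30) cum 120
  x=4 (N6, w=110) cum 230
  x=5 (N2, w=7) cum 237
  x=8 (N3, w=70) cum 307
  x=10 (N7, w=275) cum 582  ← median
  x=12 (N5, w=80) cum 662
⇒ x* = 10
y-coordinate, sorted with cumulative weight:
  y=0 (N2, w=7) cum 7
  y=3 (N7, w=275) cum 282
  y=4 (N3, w=70) cum 352  ← median
  y=5 (N4, w=30) cum 382
  y=6 (N5, w=80) cum 462
  y=7 (N6, w=110) cum 572
  y=12 (N1, w=90) cum 662
⇒ y* = 4

(10, 4)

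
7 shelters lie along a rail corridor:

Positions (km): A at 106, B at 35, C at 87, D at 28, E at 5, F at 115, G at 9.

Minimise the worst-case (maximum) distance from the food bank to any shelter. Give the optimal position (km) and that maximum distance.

The 1-center on a line is the midpoint of the two extreme points: leftmost at 5, rightmost at 115.
Optimal location = (5 + 115)/2 = 60; maximum distance = (115 − 5)/2 = 55.

location 60, max distance 55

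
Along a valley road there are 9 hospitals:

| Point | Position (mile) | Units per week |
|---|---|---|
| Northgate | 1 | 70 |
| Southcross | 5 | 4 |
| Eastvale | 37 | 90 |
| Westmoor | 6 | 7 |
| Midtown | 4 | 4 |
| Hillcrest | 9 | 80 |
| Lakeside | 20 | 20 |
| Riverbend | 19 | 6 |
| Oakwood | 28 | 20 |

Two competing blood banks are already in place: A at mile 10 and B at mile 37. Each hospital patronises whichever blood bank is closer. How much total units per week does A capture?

191

The indifferent point is the midpoint (10+37)/2 = 23.5; hospitals left of it (closer to A at 10) go to A, those right go to B.
  Northgate at 1 (w=70) → A
  Midtown at 4 (w=4) → A
  Southcross at 5 (w=4) → A
  Westmoor at 6 (w=7) → A
  Hillcrest at 9 (w=80) → A
  Riverbend at 19 (w=6) → A
  Lakeside at 20 (w=20) → A
  Oakwood at 28 (w=20) → B
  Eastvale at 37 (w=90) → B
A captures 191; B captures 110.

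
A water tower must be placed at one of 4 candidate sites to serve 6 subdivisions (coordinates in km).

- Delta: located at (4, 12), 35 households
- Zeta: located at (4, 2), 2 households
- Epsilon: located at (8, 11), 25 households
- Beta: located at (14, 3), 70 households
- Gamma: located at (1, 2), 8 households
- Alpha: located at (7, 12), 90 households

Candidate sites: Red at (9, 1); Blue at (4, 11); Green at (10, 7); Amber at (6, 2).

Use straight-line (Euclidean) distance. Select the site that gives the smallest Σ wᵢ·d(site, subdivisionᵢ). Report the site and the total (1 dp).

Green, total 1403.9 km

Total weighted distance at each candidate:
  Red (9, 1): total = 2132.0
  Blue (4, 11): total = 1409.9
  Green (10, 7): total = 1403.9
  Amber (6, 2): total = 2100.3
Minimum is at Green with total 1403.9 km.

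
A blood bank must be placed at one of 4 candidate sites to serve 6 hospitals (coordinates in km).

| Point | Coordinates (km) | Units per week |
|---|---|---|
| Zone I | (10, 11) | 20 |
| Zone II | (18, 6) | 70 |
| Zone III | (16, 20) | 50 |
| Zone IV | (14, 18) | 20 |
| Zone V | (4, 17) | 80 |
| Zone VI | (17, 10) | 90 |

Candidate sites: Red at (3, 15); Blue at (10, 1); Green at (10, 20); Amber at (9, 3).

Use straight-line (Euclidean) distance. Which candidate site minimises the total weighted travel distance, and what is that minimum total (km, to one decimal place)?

Total weighted distance at each candidate:
  Red (3, 15): total = 3827.0
  Blue (10, 1): total = 4599.1
  Green (10, 20): total = 3333.4
  Amber (9, 3): total = 4206.8
Minimum is at Green with total 3333.4 km.

Green, total 3333.4 km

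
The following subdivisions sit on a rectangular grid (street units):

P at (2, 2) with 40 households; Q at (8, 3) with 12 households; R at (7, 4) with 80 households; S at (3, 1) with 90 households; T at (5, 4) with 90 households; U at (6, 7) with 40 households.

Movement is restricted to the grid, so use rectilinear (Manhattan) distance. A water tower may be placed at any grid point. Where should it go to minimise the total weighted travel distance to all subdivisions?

Manhattan distance separates: Σwᵢ(|x−xᵢ|+|y−yᵢ|) = Σwᵢ|x−xᵢ| + Σwᵢ|y−yᵢ|, so x and y are optimised independently as 1-D weighted medians.
Total weight W = 352; half = 176.
x-coordinate, sorted with cumulative weight:
  x=2 (P, w=40) cum 40
  x=3 (S, w=90) cum 130
  x=5 (T, w=90) cum 220  ← median
  x=6 (U, w=40) cum 260
  x=7 (R, w=80) cum 340
  x=8 (Q, w=12) cum 352
⇒ x* = 5
y-coordinate, sorted with cumulative weight:
  y=1 (S, w=90) cum 90
  y=2 (P, w=40) cum 130
  y=3 (Q, w=12) cum 142
  y=4 (R, w=80) cum 222  ← median
  y=4 (T, w=90) cum 312
  y=7 (U, w=40) cum 352
⇒ y* = 4

(5, 4)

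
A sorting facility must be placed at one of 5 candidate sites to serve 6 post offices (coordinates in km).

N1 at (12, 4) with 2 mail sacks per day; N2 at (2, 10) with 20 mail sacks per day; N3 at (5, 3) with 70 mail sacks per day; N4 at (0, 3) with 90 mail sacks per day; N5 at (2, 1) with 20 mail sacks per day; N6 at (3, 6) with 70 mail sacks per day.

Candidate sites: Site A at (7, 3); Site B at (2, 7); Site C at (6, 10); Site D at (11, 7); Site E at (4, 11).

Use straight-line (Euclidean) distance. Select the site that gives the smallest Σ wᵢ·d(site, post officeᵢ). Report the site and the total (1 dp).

Site B, total 1052.4 km

Total weighted distance at each candidate:
  Site A (7, 3): total = 1409.9
  Site B (2, 7): total = 1052.4
  Site C (6, 10): total = 1968.7
  Site D (11, 7): total = 2535.0
  Site E (4, 11): total = 1996.2
Minimum is at Site B with total 1052.4 km.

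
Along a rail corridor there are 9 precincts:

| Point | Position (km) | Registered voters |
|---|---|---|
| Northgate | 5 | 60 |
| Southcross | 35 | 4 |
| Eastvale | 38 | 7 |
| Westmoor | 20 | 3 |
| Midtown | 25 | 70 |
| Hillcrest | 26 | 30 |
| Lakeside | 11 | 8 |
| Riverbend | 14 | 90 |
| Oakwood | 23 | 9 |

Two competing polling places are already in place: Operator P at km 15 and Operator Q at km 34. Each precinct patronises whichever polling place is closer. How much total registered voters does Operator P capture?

170

The indifferent point is the midpoint (15+34)/2 = 24.5; precincts left of it (closer to Operator P at 15) go to Operator P, those right go to Operator Q.
  Northgate at 5 (w=60) → Operator P
  Lakeside at 11 (w=8) → Operator P
  Riverbend at 14 (w=90) → Operator P
  Westmoor at 20 (w=3) → Operator P
  Oakwood at 23 (w=9) → Operator P
  Midtown at 25 (w=70) → Operator Q
  Hillcrest at 26 (w=30) → Operator Q
  Southcross at 35 (w=4) → Operator Q
  Eastvale at 38 (w=7) → Operator Q
Operator P captures 170; Operator Q captures 111.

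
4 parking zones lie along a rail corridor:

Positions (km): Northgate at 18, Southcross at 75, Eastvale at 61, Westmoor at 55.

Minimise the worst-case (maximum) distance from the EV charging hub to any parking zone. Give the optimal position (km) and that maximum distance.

location 46.5, max distance 28.5

The 1-center on a line is the midpoint of the two extreme points: leftmost at 18, rightmost at 75.
Optimal location = (18 + 75)/2 = 46.5; maximum distance = (75 − 18)/2 = 28.5.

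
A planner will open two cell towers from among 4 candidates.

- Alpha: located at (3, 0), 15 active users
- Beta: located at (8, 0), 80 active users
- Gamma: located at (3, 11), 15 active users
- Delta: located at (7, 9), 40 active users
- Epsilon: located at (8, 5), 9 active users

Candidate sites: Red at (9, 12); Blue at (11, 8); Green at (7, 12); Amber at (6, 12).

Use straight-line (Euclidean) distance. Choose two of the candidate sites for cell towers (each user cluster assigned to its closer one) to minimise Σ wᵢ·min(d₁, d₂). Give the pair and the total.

{Blue, Amber}, total 1065.3

Evaluate every pair (each demand assigned to the nearer of the two):
  {Blue, Amber}: total = 1065.3
  {Blue, Green}: total = 1073.3
  {Red, Blue}: total = 1126.9
  {Green, Amber}: total = 1379.9
  {Red, Amber}: total = 1386.4
  {Red, Green}: total = 1398.6
Best pair: {Blue, Amber} with total 1065.3.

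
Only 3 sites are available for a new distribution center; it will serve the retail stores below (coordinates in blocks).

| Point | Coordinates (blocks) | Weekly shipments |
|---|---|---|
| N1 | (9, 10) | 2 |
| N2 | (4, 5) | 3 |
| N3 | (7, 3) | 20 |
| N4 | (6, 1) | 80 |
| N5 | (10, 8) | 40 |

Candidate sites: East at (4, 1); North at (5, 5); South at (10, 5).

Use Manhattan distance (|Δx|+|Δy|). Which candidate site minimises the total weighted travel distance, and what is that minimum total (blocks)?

Total weighted distance at each candidate:
  East (4, 1): total = 820
  North (5, 5): total = 821
  South (10, 5): total = 890
Minimum is at East with total 820 blocks.

East, total 820 blocks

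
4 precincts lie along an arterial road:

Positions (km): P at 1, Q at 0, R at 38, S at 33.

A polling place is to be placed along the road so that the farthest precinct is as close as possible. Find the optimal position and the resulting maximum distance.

The 1-center on a line is the midpoint of the two extreme points: leftmost at 0, rightmost at 38.
Optimal location = (0 + 38)/2 = 19; maximum distance = (38 − 0)/2 = 19.

location 19, max distance 19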